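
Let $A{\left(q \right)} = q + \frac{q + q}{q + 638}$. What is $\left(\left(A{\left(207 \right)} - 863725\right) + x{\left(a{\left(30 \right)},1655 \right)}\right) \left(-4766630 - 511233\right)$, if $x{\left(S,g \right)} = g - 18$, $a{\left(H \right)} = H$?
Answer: $\frac{3843809730020753}{845} \approx 4.5489 \cdot 10^{12}$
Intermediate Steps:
$x{\left(S,g \right)} = -18 + g$ ($x{\left(S,g \right)} = g - 18 = -18 + g$)
$A{\left(q \right)} = q + \frac{2 q}{638 + q}$
$\left(\left(A{\left(207 \right)} - 863725\right) + x{\left(a{\left(30 \right)},1655 \right)}\right) \left(-4766630 - 511233\right) = \left(\left(\frac{207 \left(640 + 207\right)}{638 + 207} - 863725\right) + \left(-18 + 1655\right)\right) \left(-4766630 - 511233\right) = \left(\left(207 \cdot \frac{1}{845} \cdot 847 - 863725\right) + 1637\right) \left(-5277863\right) = \left(\left(\frac{175329}{845} - 863725\right) + 1637\right) \left(-5277863\right) = \left(- \frac{729672296}{845} + 1637\right) \left(-5277863\right) = \left(- \frac{728289031}{845}\right) \left(-5277863\right) = \frac{3843809730020753}{845}$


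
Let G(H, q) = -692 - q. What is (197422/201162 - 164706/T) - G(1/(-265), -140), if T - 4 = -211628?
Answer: 5893485533569/10642676772 ≈ 553.76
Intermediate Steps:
T = -211624 (T = 4 - 211628 = -211624)
(197422/201162 - 164706/T) - G(1/(-265), -140) = (197422/201162 - 164706/(-211624)) - (-692 - 1*(-140)) = (197422*(1/201162) - 164706*(-1/211624)) - (-692 + 140) = (98711/100581 + 82353/105812) - 1*(-552) = 18727955425/10642676772 + 552 = 5893485533569/10642676772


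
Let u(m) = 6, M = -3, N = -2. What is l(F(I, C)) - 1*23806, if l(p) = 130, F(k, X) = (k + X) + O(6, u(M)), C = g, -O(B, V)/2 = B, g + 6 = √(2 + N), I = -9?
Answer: -23676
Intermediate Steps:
g = -6 (g = -6 + √(2 - 2) = -6 + √0 = -6 + 0 = -6)
O(B, V) = -2*B
C = -6
F(k, X) = -12 + X + k (F(k, X) = (k + X) - 2*6 = (X + k) - 12 = -12 + X + k)
l(F(I, C)) - 1*23806 = 130 - 1*23806 = 130 - 23806 = -23676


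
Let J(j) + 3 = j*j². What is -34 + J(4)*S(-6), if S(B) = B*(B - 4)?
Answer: 3626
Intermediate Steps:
S(B) = B*(-4 + B)
J(j) = -3 + j³ (J(j) = -3 + j*j² = -3 + j³)
-34 + J(4)*S(-6) = -34 + (-3 + 4³)*(-6*(-4 - 6)) = -34 + (-3 + 64)*(-6*(-10)) = -34 + 61*60 = -34 + 3660 = 3626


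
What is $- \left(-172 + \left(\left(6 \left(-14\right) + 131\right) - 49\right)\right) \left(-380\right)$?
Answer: $-66120$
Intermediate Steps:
$- \left(-172 + \left(\left(6 \left(-14\right) + 131\right) - 49\right)\right) \left(-380\right) = - \left(-172 + \left(\left(-84 + 131\right) - 49\right)\right) \left(-380\right) = - \left(-172 + \left(47 - 49\right)\right) \left(-380\right) = - \left(-172 - 2\right) \left(-380\right) = - \left(-174\right) \left(-380\right) = \left(-1\right) 66120 = -66120$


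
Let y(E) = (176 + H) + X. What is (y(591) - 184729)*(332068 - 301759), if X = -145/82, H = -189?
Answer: -459150707601/82 ≈ -5.5994e+9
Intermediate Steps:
X = -145/82 (X = -145*1/82 = -145/82 ≈ -1.7683)
y(E) = -1211/82 (y(E) = (176 - 189) - 145/82 = -13 - 145/82 = -1211/82)
(y(591) - 184729)*(332068 - 301759) = (-1211/82 - 184729)*(332068 - 301759) = -15148989/82*30309 = -459150707601/82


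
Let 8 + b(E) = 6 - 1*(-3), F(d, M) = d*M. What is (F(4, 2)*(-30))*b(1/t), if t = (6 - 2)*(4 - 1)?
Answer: -240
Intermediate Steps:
t = 12 (t = 4*3 = 12)
F(d, M) = M*d
b(E) = 1 (b(E) = -8 + (6 - 1*(-3)) = -8 + (6 + 3) = -8 + 9 = 1)
(F(4, 2)*(-30))*b(1/t) = ((2*4)*(-30))*1 = (8*(-30))*1 = -240*1 = -240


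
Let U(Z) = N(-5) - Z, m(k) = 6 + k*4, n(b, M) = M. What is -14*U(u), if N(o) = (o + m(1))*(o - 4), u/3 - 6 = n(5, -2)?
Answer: 798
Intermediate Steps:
u = 12 (u = 18 + 3*(-2) = 18 - 6 = 12)
m(k) = 6 + 4*k
N(o) = (-4 + o)*(10 + o) (N(o) = (o + (6 + 4*1))*(o - 4) = (o + (6 + 4))*(-4 + o) = (o + 10)*(-4 + o) = (10 + o)*(-4 + o) = (-4 + o)*(10 + o))
U(Z) = -45 - Z (U(Z) = (-40 + (-5)**2 + 6*(-5)) - Z = (-40 + 25 - 30) - Z = -45 - Z)
-14*U(u) = -14*(-45 - 1*12) = -14*(-45 - 12) = -14*(-57) = 798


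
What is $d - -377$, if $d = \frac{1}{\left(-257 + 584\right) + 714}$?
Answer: $\frac{392458}{1041} \approx 377.0$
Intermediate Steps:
$d = \frac{1}{1041}$ ($d = \frac{1}{327 + 714} = \frac{1}{1041} \approx 0.00096061$)
$d - -377 = \frac{1}{1041} - -377 = \frac{1}{1041} + 377 = \frac{392458}{1041}$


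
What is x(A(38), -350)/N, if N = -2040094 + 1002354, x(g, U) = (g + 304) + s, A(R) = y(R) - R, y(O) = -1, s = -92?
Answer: -173/1037740 ≈ -0.00016671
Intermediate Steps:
A(R) = -1 - R
x(g, U) = 212 + g (x(g, U) = (g + 304) - 92 = (304 + g) - 92 = 212 + g)
N = -1037740
x(A(38), -350)/N = (212 + (-1 - 1*38))/(-1037740) = (212 + (-1 - 38))*(-1/1037740) = (212 - 39)*(-1/1037740) = 173*(-1/1037740) = -173/1037740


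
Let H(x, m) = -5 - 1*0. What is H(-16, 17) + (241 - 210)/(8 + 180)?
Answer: -909/188 ≈ -4.8351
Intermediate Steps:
H(x, m) = -5 (H(x, m) = -5 + 0 = -5)
H(-16, 17) + (241 - 210)/(8 + 180) = -5 + (241 - 210)/(8 + 180) = -5 + 31/188 = -909/188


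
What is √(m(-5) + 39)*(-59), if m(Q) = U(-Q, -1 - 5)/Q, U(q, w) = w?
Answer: -59*√1005/5 ≈ -374.08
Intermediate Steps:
m(Q) = -6/Q (m(Q) = (-1 - 5)/Q = -6/Q)
√(m(-5) + 39)*(-59) = √(-6/(-5) + 39)*(-59) = √(-6*(-⅕) + 39)*(-59) = √(6/5 + 39)*(-59) = √(201/5)*(-59) = (√1005/5)*(-59) = -59*√1005/5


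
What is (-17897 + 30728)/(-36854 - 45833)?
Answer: -12831/82687 ≈ -0.15518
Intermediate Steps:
(-17897 + 30728)/(-36854 - 45833) = 12831/(-82687) = 12831*(-1/82687) = -12831/82687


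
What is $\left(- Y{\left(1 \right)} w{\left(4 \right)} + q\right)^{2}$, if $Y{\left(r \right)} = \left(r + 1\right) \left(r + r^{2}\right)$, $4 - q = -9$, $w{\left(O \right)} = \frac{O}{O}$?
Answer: $81$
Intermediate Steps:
$w{\left(O \right)} = 1$
$q = 13$ ($q = 4 - -9 = 4 + 9 = 13$)
$Y{\left(r \right)} = \left(1 + r\right) \left(r + r^{2}\right)$
$\left(- Y{\left(1 \right)} w{\left(4 \right)} + q\right)^{2} = \left(- 1 \left(1 + 1^{2} + 2 \cdot 1\right) 1 + 13\right)^{2} = \left(- 1 \left(1 + 1 + 2\right) 1 + 13\right)^{2} = \left(- 1 \cdot 4 \cdot 1 + 13\right)^{2} = \left(\left(-1\right) 4 \cdot 1 + 13\right)^{2} = \left(\left(-4\right) 1 + 13\right)^{2} = \left(-4 + 13\right)^{2} = 9^{2} = 81$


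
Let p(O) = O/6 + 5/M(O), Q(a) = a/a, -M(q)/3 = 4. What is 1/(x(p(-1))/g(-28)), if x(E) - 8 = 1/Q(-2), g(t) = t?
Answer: -28/9 ≈ -3.1111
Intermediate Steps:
M(q) = -12 (M(q) = -3*4 = -12)
Q(a) = 1
p(O) = -5/12 + O/6 (p(O) = O/6 + 5/(-12) = O*(⅙) + 5*(-1/12) = O/6 - 5/12 = -5/12 + O/6)
x(E) = 9 (x(E) = 8 + 1/1 = 8 + 1 = 9)
1/(x(p(-1))/g(-28)) = 1/(9/(-28)) = 1/(9*(-1/28)) = 1/(-9/28) = -28/9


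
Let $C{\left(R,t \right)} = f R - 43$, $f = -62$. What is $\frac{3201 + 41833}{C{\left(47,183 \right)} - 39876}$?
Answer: $- \frac{45034}{42833} \approx -1.0514$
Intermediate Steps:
$C{\left(R,t \right)} = -43 - 62 R$ ($C{\left(R,t \right)} = - 62 R - 43 = -43 - 62 R$)
$\frac{3201 + 41833}{C{\left(47,183 \right)} - 39876} = \frac{3201 + 41833}{\left(-43 - 2914\right) - 39876} = \frac{45034}{\left(-43 - 2914\right) - 39876} = \frac{45034}{-2957 - 39876} = \frac{45034}{-42833} = 45034 \left(- \frac{1}{42833}\right) = - \frac{45034}{42833}$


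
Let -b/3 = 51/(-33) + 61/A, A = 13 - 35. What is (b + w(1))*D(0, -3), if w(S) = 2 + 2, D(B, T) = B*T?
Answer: 0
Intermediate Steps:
A = -22
w(S) = 4
b = 285/22 (b = -3*(51/(-33) + 61/(-22)) = -3*(51*(-1/33) + 61*(-1/22)) = -3*(-17/11 - 61/22) = -3*(-95/22) = 285/22 ≈ 12.955)
(b + w(1))*D(0, -3) = (285/22 + 4)*(0*(-3)) = (373/22)*0 = 0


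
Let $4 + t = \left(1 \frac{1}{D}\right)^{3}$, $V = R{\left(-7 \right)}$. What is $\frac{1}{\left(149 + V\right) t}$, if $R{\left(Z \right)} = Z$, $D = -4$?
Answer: $- \frac{32}{18247} \approx -0.0017537$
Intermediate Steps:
$V = -7$
$t = - \frac{257}{64}$ ($t = -4 + \left(1 \frac{1}{-4}\right)^{3} = -4 + \left(1 \left(- \frac{1}{4}\right)\right)^{3} = -4 + \left(- \frac{1}{4}\right)^{3} = -4 - \frac{1}{64} = - \frac{257}{64} \approx -4.0156$)
$\frac{1}{\left(149 + V\right) t} = \frac{1}{\left(149 - 7\right) \left(- \frac{257}{64}\right)} = \frac{1}{142 \left(- \frac{257}{64}\right)} = \frac{1}{- \frac{18247}{32}} = - \frac{32}{18247}$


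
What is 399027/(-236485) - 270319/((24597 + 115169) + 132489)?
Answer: -6902539384/2575368947 ≈ -2.6802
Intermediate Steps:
399027/(-236485) - 270319/((24597 + 115169) + 132489) = 399027*(-1/236485) - 270319/(139766 + 132489) = -399027/236485 - 270319/272255 = -6902539384/2575368947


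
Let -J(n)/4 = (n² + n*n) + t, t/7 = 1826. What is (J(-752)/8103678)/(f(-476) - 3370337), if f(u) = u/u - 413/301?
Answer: 98365940/587210769518373 ≈ 1.6751e-7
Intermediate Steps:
t = 12782 (t = 7*1826 = 12782)
J(n) = -51128 - 8*n² (J(n) = -4*((n² + n*n) + 12782) = -4*((n² + n²) + 12782) = -4*(2*n² + 12782) = -4*(12782 + 2*n²) = -51128 - 8*n²)
f(u) = -16/43 (f(u) = 1 - 413*1/301 = 1 - 59/43 = -16/43)
(J(-752)/8103678)/(f(-476) - 3370337) = ((-51128 - 8*(-752)²)/8103678)/(-16/43 - 3370337) = ((-51128 - 8*565504)*(1/8103678))/(-144924507/43) = ((-51128 - 4524032)*(1/8103678))*(-43/144924507) = -4575160*1/8103678*(-43/144924507) = -2287580/4051839*(-43/144924507) = 98365940/587210769518373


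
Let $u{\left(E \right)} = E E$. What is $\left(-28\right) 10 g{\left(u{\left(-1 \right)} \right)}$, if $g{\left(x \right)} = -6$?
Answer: $1680$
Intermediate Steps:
$u{\left(E \right)} = E^{2}$
$\left(-28\right) 10 g{\left(u{\left(-1 \right)} \right)} = \left(-28\right) 10 \left(-6\right) = \left(-280\right) \left(-6\right) = 1680$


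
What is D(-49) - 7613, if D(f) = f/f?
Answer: -7612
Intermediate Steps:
D(f) = 1
D(-49) - 7613 = 1 - 7613 = -7612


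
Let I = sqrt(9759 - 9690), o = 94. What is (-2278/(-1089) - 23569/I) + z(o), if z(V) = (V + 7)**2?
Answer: 11111167/1089 - 23569*sqrt(69)/69 ≈ 7365.7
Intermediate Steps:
I = sqrt(69) ≈ 8.3066
z(V) = (7 + V)**2
(-2278/(-1089) - 23569/I) + z(o) = (-2278/(-1089) - 23569*sqrt(69)/69) + (7 + 94)**2 = (-2278*(-1/1089) - 23569*sqrt(69)/69) + 101**2 = (2278/1089 - 23569*sqrt(69)/69) + 10201 = 11111167/1089 - 23569*sqrt(69)/69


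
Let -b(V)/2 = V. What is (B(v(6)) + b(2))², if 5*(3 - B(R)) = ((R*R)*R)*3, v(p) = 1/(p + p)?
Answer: 8300161/8294400 ≈ 1.0007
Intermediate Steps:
b(V) = -2*V
v(p) = 1/(2*p)
B(R) = 3 - 3*R³/5 (B(R) = 3 - (R*R)*R*3/5 = 3 - R²*R*3/5 = 3 - R³*3/5 = 3 - 3*R³/5)
(B(v(6)) + b(2))² = ((3 - 3*((½)/6)³/5) - 2*2)² = ((3 - 3*((½)*(⅙))³/5) - 4)² = ((3 - 3*(1/12)³/5) - 4)² = ((3 - ⅗*1/1728) - 4)² = ((3 - 1/2880) - 4)² = (8639/2880 - 4)² = (-2881/2880)² = 8300161/8294400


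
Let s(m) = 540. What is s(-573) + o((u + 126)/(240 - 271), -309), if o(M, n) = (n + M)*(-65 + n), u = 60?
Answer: 118350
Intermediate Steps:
o(M, n) = (-65 + n)*(M + n) (o(M, n) = (M + n)*(-65 + n) = (-65 + n)*(M + n))
s(-573) + o((u + 126)/(240 - 271), -309) = 540 + ((-309)² - 65*(60 + 126)/(240 - 271) - 65*(-309) + ((60 + 126)/(240 - 271))*(-309)) = 540 + (95481 - 12090/(-31) + 20085 + (186/(-31))*(-309)) = 540 + (95481 - 12090*(-1)/31 + 20085 + (186*(-1/31))*(-309)) = 540 + (95481 - 65*(-6) + 20085 - 6*(-309)) = 540 + (95481 + 390 + 20085 + 1854) = 540 + 117810 = 118350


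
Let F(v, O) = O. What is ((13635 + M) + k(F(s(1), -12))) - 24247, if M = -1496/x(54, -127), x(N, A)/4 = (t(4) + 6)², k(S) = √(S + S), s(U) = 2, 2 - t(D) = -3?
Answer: -116766/11 + 2*I*√6 ≈ -10615.0 + 4.899*I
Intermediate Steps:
t(D) = 5 (t(D) = 2 - 1*(-3) = 2 + 3 = 5)
k(S) = √2*√S (k(S) = √(2*S) = √2*√S)
x(N, A) = 484 (x(N, A) = 4*(5 + 6)² = 4*11² = 4*121 = 484)
M = -34/11 (M = -1496/484 = -1496*1/484 = -34/11 ≈ -3.0909)
((13635 + M) + k(F(s(1), -12))) - 24247 = ((13635 - 34/11) + √2*√(-12)) - 24247 = (149951/11 + √2*(2*I*√3)) - 24247 = (149951/11 + 2*I*√6) - 24247 = -116766/11 + 2*I*√6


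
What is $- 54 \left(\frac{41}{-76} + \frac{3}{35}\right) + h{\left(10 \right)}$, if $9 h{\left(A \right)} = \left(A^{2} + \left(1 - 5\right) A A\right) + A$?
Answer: $- \frac{92399}{11970} \approx -7.7192$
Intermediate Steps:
$h{\left(A \right)} = - \frac{A^{2}}{3} + \frac{A}{9}$ ($h{\left(A \right)} = \frac{\left(A^{2} + \left(1 - 5\right) A A\right) + A}{9} = \frac{\left(A^{2} + - 4 A A\right) + A}{9} = \frac{\left(A^{2} - 4 A^{2}\right) + A}{9} = \frac{- 3 A^{2} + A}{9} = \frac{A - 3 A^{2}}{9} = - \frac{A^{2}}{3} + \frac{A}{9}$)
$- 54 \left(\frac{41}{-76} + \frac{3}{35}\right) + h{\left(10 \right)} = - 54 \left(\frac{41}{-76} + \frac{3}{35}\right) + \frac{1}{9} \cdot 10 \left(1 - 30\right) = - 54 \left(41 \left(- \frac{1}{76}\right) + 3 \cdot \frac{1}{35}\right) + \frac{1}{9} \cdot 10 \left(1 - 30\right) = - 54 \left(- \frac{41}{76} + \frac{3}{35}\right) + \frac{1}{9} \cdot 10 \left(-29\right) = \left(-54\right) \left(- \frac{1207}{2660}\right) - \frac{290}{9} = \frac{32589}{1330} - \frac{290}{9} = - \frac{92399}{11970}$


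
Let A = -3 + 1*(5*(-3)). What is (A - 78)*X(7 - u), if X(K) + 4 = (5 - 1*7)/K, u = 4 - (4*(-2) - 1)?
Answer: 352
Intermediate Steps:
u = 13 (u = 4 - (-8 - 1) = 4 - 1*(-9) = 4 + 9 = 13)
A = -18 (A = -3 + 1*(-15) = -3 - 15 = -18)
X(K) = -4 - 2/K (X(K) = -4 + (5 - 1*7)/K = -4 + (5 - 7)/K = -4 - 2/K)
(A - 78)*X(7 - u) = (-18 - 78)*(-4 - 2/(7 - 1*13)) = -96*(-4 - 2/(7 - 13)) = -96*(-4 - 2/(-6)) = -96*(-4 - 2*(-1/6)) = -96*(-4 + 1/3) = -96*(-11/3) = 352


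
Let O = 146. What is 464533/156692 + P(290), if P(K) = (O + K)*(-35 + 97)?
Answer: 4236162677/156692 ≈ 27035.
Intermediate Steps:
P(K) = 9052 + 62*K (P(K) = (146 + K)*(-35 + 97) = (146 + K)*62 = 9052 + 62*K)
464533/156692 + P(290) = 464533/156692 + (9052 + 62*290) = 464533*(1/156692) + (9052 + 17980) = 464533/156692 + 27032 = 4236162677/156692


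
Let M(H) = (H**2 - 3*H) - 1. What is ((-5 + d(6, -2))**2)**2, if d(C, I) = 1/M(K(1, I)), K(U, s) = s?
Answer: 3748096/6561 ≈ 571.27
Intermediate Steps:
M(H) = -1 + H**2 - 3*H
d(C, I) = 1/(-1 + I**2 - 3*I)
((-5 + d(6, -2))**2)**2 = ((-5 + 1/(-1 + (-2)**2 - 3*(-2)))**2)**2 = ((-5 + 1/(-1 + 4 + 6))**2)**2 = ((-5 + 1/9)**2)**2 = ((-44/9)**2)**2 = (1936/81)**2 = 3748096/6561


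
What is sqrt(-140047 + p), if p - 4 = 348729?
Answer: sqrt(208686) ≈ 456.82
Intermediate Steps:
p = 348733 (p = 4 + 348729 = 348733)
sqrt(-140047 + p) = sqrt(-140047 + 348733) = sqrt(208686)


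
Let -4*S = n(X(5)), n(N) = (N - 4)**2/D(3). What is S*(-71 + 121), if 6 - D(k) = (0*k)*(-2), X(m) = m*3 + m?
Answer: -1600/3 ≈ -533.33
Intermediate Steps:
X(m) = 4*m (X(m) = 3*m + m = 4*m)
D(k) = 6 (D(k) = 6 - 0*k*(-2) = 6 - 0*(-2) = 6 - 1*0 = 6 + 0 = 6)
n(N) = (-4 + N)**2/6 (n(N) = (N - 4)**2/6 = (-4 + N)**2*(1/6) = (-4 + N)**2/6)
S = -32/3 (S = -(-4 + 4*5)**2/24 = -(-4 + 20)**2/24 = -16**2/24 = -256/24 = -1/4*128/3 = -32/3 ≈ -10.667)
S*(-71 + 121) = -32*(-71 + 121)/3 = -32/3*50 = -1600/3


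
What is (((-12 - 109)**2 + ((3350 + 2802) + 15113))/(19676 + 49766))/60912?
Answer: 17953/2114925552 ≈ 8.4887e-6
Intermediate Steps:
(((-12 - 109)**2 + ((3350 + 2802) + 15113))/(19676 + 49766))/60912 = (((-121)**2 + (6152 + 15113))/69442)*(1/60912) = ((14641 + 21265)*(1/69442))*(1/60912) = (35906*(1/69442))*(1/60912) = (17953/34721)*(1/60912) = 17953/2114925552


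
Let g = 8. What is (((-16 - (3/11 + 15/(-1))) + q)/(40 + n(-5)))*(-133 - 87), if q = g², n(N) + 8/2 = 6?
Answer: -2300/7 ≈ -328.57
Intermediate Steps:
n(N) = 2 (n(N) = -4 + 6 = 2)
q = 64 (q = 8² = 64)
(((-16 - (3/11 + 15/(-1))) + q)/(40 + n(-5)))*(-133 - 87) = (((-16 - (3/11 + 15/(-1))) + 64)/(40 + 2))*(-133 - 87) = (((-16 - (3*(1/11) + 15*(-1))) + 64)/42)*(-220) = (((-16 - (3/11 - 15)) + 64)*(1/42))*(-220) = (((-16 - 1*(-162/11)) + 64)*(1/42))*(-220) = (((-16 + 162/11) + 64)*(1/42))*(-220) = ((-14/11 + 64)*(1/42))*(-220) = ((690/11)*(1/42))*(-220) = (115/77)*(-220) = -2300/7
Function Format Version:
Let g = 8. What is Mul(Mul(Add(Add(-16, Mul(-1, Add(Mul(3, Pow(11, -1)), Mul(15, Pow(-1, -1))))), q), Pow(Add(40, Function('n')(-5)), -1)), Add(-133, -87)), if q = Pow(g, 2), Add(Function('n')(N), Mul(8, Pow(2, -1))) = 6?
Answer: Rational(-2300, 7) ≈ -328.57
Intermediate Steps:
Function('n')(N) = 2 (Function('n')(N) = Add(-4, 6) = 2)
q = 64 (q = Pow(8, 2) = 64)
Mul(Mul(Add(Add(-16, Mul(-1, Add(Mul(3, Pow(11, -1)), Mul(15, Pow(-1, -1))))), q), Pow(Add(40, Function('n')(-5)), -1)), Add(-133, -87)) = Mul(Mul(Add(Add(-16, Mul(-1, Add(Mul(3, Pow(11, -1)), Mul(15, Pow(-1, -1))))), 64), Pow(Add(40, 2), -1)), Add(-133, -87)) = Mul(Mul(Add(Add(-16, Mul(-1, Add(Mul(3, Rational(1, 11)), Mul(15, -1)))), 64), Pow(42, -1)), -220) = Mul(Mul(Add(Add(-16, Mul(-1, Add(Rational(3, 11), -15))), 64), Rational(1, 42)), -220) = Mul(Mul(Add(Add(-16, Mul(-1, Rational(-162, 11))), 64), Rational(1, 42)), -220) = Mul(Mul(Add(Add(-16, Rational(162, 11)), 64), Rational(1, 42)), -220) = Mul(Mul(Add(Rational(-14, 11), 64), Rational(1, 42)), -220) = Mul(Mul(Rational(690, 11), Rational(1, 42)), -220) = Mul(Rational(115, 77), -220) = Rational(-2300, 7)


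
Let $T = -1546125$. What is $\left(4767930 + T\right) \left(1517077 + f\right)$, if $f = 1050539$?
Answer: $8272358066880$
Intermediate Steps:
$\left(4767930 + T\right) \left(1517077 + f\right) = \left(4767930 - 1546125\right) \left(1517077 + 1050539\right) = 3221805 \cdot 2567616 = 8272358066880$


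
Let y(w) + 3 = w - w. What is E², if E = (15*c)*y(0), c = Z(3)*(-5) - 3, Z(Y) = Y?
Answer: 656100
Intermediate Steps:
y(w) = -3 (y(w) = -3 + (w - w) = -3 + 0 = -3)
c = -18 (c = 3*(-5) - 3 = -15 - 3 = -18)
E = 810 (E = (15*(-18))*(-3) = -270*(-3) = 810)
E² = 810² = 656100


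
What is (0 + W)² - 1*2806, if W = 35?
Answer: -1581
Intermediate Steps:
(0 + W)² - 1*2806 = (0 + 35)² - 1*2806 = 35² - 2806 = 1225 - 2806 = -1581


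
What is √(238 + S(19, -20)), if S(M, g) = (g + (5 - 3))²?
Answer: √562 ≈ 23.707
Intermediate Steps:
S(M, g) = (2 + g)² (S(M, g) = (g + 2)² = (2 + g)²)
√(238 + S(19, -20)) = √(238 + (2 - 20)²) = √(238 + (-18)²) = √(238 + 324) = √562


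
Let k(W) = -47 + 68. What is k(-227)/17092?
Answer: 21/17092 ≈ 0.0012286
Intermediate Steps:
k(W) = 21
k(-227)/17092 = 21/17092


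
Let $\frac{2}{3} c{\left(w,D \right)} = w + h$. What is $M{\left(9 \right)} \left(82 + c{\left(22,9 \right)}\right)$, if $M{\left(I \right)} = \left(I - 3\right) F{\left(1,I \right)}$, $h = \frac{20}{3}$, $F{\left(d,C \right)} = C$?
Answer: $6750$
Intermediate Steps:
$h = \frac{20}{3}$ ($h = 20 \cdot \frac{1}{3} = \frac{20}{3} \approx 6.6667$)
$M{\left(I \right)} = I \left(-3 + I\right)$ ($M{\left(I \right)} = \left(I - 3\right) I = \left(-3 + I\right) I = I \left(-3 + I\right)$)
$c{\left(w,D \right)} = 10 + \frac{3 w}{2}$ ($c{\left(w,D \right)} = \frac{3 \left(w + \frac{20}{3}\right)}{2} = \frac{3 \left(\frac{20}{3} + w\right)}{2} = 10 + \frac{3 w}{2}$)
$M{\left(9 \right)} \left(82 + c{\left(22,9 \right)}\right) = 9 \left(-3 + 9\right) \left(82 + \left(10 + \frac{3}{2} \cdot 22\right)\right) = 9 \cdot 6 \left(82 + \left(10 + 33\right)\right) = 54 \left(82 + 43\right) = 54 \cdot 125 = 6750$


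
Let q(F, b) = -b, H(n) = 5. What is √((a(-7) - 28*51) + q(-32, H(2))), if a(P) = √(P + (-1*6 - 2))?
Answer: √(-1433 + I*√15) ≈ 0.0512 + 37.855*I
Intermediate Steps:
a(P) = √(-8 + P) (a(P) = √(P + (-6 - 2)) = √(P - 8) = √(-8 + P))
√((a(-7) - 28*51) + q(-32, H(2))) = √((√(-8 - 7) - 28*51) - 1*5) = √((√(-15) - 1428) - 5) = √((I*√15 - 1428) - 5) = √((-1428 + I*√15) - 5) = √(-1433 + I*√15)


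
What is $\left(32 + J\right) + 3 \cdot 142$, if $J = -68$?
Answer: $390$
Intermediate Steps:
$\left(32 + J\right) + 3 \cdot 142 = \left(32 - 68\right) + 3 \cdot 142 = -36 + 426 = 390$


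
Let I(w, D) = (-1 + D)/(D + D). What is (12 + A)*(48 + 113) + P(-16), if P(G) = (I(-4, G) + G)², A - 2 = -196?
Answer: -29760223/1024 ≈ -29063.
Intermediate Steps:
A = -194 (A = 2 - 196 = -194)
I(w, D) = (-1 + D)/(2*D) (I(w, D) = (-1 + D)/((2*D)) = (-1 + D)*(1/(2*D)) = (-1 + D)/(2*D))
P(G) = (G + (-1 + G)/(2*G))² (P(G) = ((-1 + G)/(2*G) + G)² = (G + (-1 + G)/(2*G))²)
(12 + A)*(48 + 113) + P(-16) = (12 - 194)*(48 + 113) + (¼)*(-1 - 16 + 2*(-16)²)²/(-16)² = -182*161 + (¼)*(1/256)*(-1 - 16 + 2*256)² = -29302 + (¼)*(1/256)*(-1 - 16 + 512)² = -29302 + (¼)*(1/256)*495² = -29302 + (¼)*(1/256)*245025 = -29302 + 245025/1024 = -29760223/1024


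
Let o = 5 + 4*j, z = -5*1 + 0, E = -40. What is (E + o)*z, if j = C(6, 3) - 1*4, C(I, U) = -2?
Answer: 295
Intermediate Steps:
z = -5 (z = -5 + 0 = -5)
j = -6 (j = -2 - 1*4 = -2 - 4 = -6)
o = -19 (o = 5 + 4*(-6) = 5 - 24 = -19)
(E + o)*z = (-40 - 19)*(-5) = -59*(-5) = 295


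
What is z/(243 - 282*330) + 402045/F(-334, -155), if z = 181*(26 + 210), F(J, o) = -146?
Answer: -37322847301/13551282 ≈ -2754.2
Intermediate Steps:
z = 42716 (z = 181*236 = 42716)
z/(243 - 282*330) + 402045/F(-334, -155) = 42716/(243 - 282*330) + 402045/(-146) = 42716/(243 - 93060) + 402045*(-1/146) = 42716/(-92817) - 402045/146 = 42716*(-1/92817) - 402045/146 = -42716/92817 - 402045/146 = -37322847301/13551282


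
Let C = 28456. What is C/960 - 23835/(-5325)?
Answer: 290683/8520 ≈ 34.118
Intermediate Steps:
C/960 - 23835/(-5325) = 28456/960 - 23835/(-5325) = 28456*(1/960) - 23835*(-1/5325) = 3557/120 + 1589/355 = 290683/8520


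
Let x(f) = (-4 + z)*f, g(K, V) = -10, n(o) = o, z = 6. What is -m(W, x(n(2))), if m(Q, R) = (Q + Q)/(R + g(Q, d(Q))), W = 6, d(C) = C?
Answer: 2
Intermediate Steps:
x(f) = 2*f (x(f) = (-4 + 6)*f = 2*f)
m(Q, R) = 2*Q/(-10 + R) (m(Q, R) = (Q + Q)/(R - 10) = (2*Q)/(-10 + R) = 2*Q/(-10 + R))
-m(W, x(n(2))) = -2*6/(-10 + 2*2) = -2*6/(-10 + 4) = -2*6/(-6) = -2*6*(-1)/6 = -1*(-2) = 2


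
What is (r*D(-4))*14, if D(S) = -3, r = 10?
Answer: -420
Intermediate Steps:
(r*D(-4))*14 = (10*(-3))*14 = -30*14 = -420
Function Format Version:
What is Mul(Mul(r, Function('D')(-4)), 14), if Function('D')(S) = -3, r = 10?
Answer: -420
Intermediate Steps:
Mul(Mul(r, Function('D')(-4)), 14) = Mul(Mul(10, -3), 14) = Mul(-30, 14) = -420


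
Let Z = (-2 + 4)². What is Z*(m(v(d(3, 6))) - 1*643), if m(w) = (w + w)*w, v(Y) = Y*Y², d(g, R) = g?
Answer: 3260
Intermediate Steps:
v(Y) = Y³
m(w) = 2*w² (m(w) = (2*w)*w = 2*w²)
Z = 4 (Z = 2² = 4)
Z*(m(v(d(3, 6))) - 1*643) = 4*(2*(3³)² - 1*643) = 4*(2*27² - 643) = 4*(2*729 - 643) = 4*(1458 - 643) = 4*815 = 3260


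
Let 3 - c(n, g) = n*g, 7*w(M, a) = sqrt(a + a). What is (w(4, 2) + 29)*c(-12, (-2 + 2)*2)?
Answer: 615/7 ≈ 87.857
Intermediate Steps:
w(M, a) = sqrt(2)*sqrt(a)/7 (w(M, a) = sqrt(a + a)/7 = sqrt(2*a)/7 = (sqrt(2)*sqrt(a))/7 = sqrt(2)*sqrt(a)/7)
c(n, g) = 3 - g*n (c(n, g) = 3 - n*g = 3 - g*n)
(w(4, 2) + 29)*c(-12, (-2 + 2)*2) = (sqrt(2)*sqrt(2)/7 + 29)*(3 - 1*(-2 + 2)*2*(-12)) = (2/7 + 29)*(3 - 1*0*2*(-12)) = 205*(3 - 1*0*(-12))/7 = 205*(3 + 0)/7 = (205/7)*3 = 615/7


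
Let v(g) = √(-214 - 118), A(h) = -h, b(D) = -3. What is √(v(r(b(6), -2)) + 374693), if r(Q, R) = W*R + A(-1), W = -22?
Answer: √(374693 + 2*I*√83) ≈ 612.12 + 0.01*I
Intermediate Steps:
r(Q, R) = 1 - 22*R (r(Q, R) = -22*R - 1*(-1) = -22*R + 1 = 1 - 22*R)
v(g) = 2*I*√83 (v(g) = √(-332) = 2*I*√83)
√(v(r(b(6), -2)) + 374693) = √(2*I*√83 + 374693) = √(374693 + 2*I*√83)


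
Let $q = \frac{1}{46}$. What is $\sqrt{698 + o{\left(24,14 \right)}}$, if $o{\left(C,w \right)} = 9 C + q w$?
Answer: $\frac{\sqrt{483667}}{23} \approx 30.237$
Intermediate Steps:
$q = \frac{1}{46} \approx 0.021739$
$o{\left(C,w \right)} = 9 C + \frac{w}{46}$
$\sqrt{698 + o{\left(24,14 \right)}} = \sqrt{698 + \left(9 \cdot 24 + \frac{1}{46} \cdot 14\right)} = \sqrt{698 + \left(216 + \frac{7}{23}\right)} = \sqrt{698 + \frac{4975}{23}} = \sqrt{\frac{21029}{23}} = \frac{\sqrt{483667}}{23}$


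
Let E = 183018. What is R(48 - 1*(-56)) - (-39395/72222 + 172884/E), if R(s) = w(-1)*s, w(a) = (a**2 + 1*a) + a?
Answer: -229990056287/2202987666 ≈ -104.40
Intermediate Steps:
w(a) = a**2 + 2*a (w(a) = (a**2 + a) + a = (a + a**2) + a = a**2 + 2*a)
R(s) = -s (R(s) = (-(2 - 1))*s = (-1*1)*s = -s)
R(48 - 1*(-56)) - (-39395/72222 + 172884/E) = -(48 - 1*(-56)) - (-39395/72222 + 172884/183018) = -(48 + 56) - (-39395*1/72222 + 172884*(1/183018)) = -1*104 - (-39395/72222 + 28814/30503) = -104 - 1*879339023/2202987666 = -104 - 879339023/2202987666 = -229990056287/2202987666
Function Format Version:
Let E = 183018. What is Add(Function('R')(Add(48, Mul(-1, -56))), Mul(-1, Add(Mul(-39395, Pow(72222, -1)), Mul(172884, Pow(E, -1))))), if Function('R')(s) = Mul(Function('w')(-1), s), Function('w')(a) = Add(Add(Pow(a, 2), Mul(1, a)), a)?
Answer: Rational(-229990056287, 2202987666) ≈ -104.40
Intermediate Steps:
Function('w')(a) = Add(Pow(a, 2), Mul(2, a)) (Function('w')(a) = Add(Add(Pow(a, 2), a), a) = Add(Add(a, Pow(a, 2)), a) = Add(Pow(a, 2), Mul(2, a)))
Function('R')(s) = Mul(-1, s) (Function('R')(s) = Mul(Mul(-1, Add(2, -1)), s) = Mul(Mul(-1, 1), s) = Mul(-1, s))
Add(Function('R')(Add(48, Mul(-1, -56))), Mul(-1, Add(Mul(-39395, Pow(72222, -1)), Mul(172884, Pow(E, -1))))) = Add(Mul(-1, Add(48, Mul(-1, -56))), Mul(-1, Add(Mul(-39395, Pow(72222, -1)), Mul(172884, Pow(183018, -1))))) = Add(Mul(-1, Add(48, 56)), Mul(-1, Add(Mul(-39395, Rational(1, 72222)), Mul(172884, Rational(1, 183018))))) = Add(Mul(-1, 104), Mul(-1, Add(Rational(-39395, 72222), Rational(28814, 30503)))) = Add(-104, Mul(-1, Rational(879339023, 2202987666))) = Add(-104, Rational(-879339023, 2202987666)) = Rational(-229990056287, 2202987666)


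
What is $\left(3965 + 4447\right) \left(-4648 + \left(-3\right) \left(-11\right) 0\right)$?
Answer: $-39098976$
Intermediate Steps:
$\left(3965 + 4447\right) \left(-4648 + \left(-3\right) \left(-11\right) 0\right) = 8412 \left(-4648 + 33 \cdot 0\right) = 8412 \left(-4648 + 0\right) = 8412 \left(-4648\right) = -39098976$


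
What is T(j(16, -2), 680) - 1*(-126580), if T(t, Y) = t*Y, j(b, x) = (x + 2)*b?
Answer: 126580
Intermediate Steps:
j(b, x) = b*(2 + x) (j(b, x) = (2 + x)*b = b*(2 + x))
T(t, Y) = Y*t
T(j(16, -2), 680) - 1*(-126580) = 680*(16*(2 - 2)) - 1*(-126580) = 680*(16*0) + 126580 = 680*0 + 126580 = 0 + 126580 = 126580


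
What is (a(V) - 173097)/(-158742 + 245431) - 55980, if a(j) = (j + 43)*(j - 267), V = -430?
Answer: -4852753578/86689 ≈ -55979.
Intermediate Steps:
a(j) = (-267 + j)*(43 + j) (a(j) = (43 + j)*(-267 + j) = (-267 + j)*(43 + j))
(a(V) - 173097)/(-158742 + 245431) - 55980 = ((-11481 + (-430)² - 224*(-430)) - 173097)/(-158742 + 245431) - 55980 = ((-11481 + 184900 + 96320) - 173097)/86689 - 55980 = (269739 - 173097)*(1/86689) - 55980 = 96642*(1/86689) - 55980 = 96642/86689 - 55980 = -4852753578/86689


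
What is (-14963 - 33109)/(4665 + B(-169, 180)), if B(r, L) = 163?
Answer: -12018/1207 ≈ -9.9569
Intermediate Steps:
(-14963 - 33109)/(4665 + B(-169, 180)) = (-14963 - 33109)/(4665 + 163) = -48072/4828 = -48072*1/4828 = -12018/1207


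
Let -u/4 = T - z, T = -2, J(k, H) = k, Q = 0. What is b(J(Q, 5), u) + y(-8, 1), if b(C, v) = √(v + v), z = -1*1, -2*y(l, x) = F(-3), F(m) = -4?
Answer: 2 + 2*√2 ≈ 4.8284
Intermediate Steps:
y(l, x) = 2 (y(l, x) = -½*(-4) = 2)
z = -1
u = 4 (u = -4*(-2 - 1*(-1)) = -4*(-2 + 1) = -4*(-1) = 4)
b(C, v) = √2*√v (b(C, v) = √(2*v) = √2*√v)
b(J(Q, 5), u) + y(-8, 1) = √2*√4 + 2 = √2*2 + 2 = 2*√2 + 2 = 2 + 2*√2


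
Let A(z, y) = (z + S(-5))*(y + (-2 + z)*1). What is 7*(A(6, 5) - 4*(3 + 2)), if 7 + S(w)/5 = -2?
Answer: -2597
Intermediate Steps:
S(w) = -45 (S(w) = -35 + 5*(-2) = -35 - 10 = -45)
A(z, y) = (-45 + z)*(-2 + y + z) (A(z, y) = (z - 45)*(y + (-2 + z)*1) = (-45 + z)*(y + (-2 + z)) = (-45 + z)*(-2 + y + z))
7*(A(6, 5) - 4*(3 + 2)) = 7*((90 + 6**2 - 47*6 - 45*5 + 5*6) - 4*(3 + 2)) = 7*((90 + 36 - 282 - 225 + 30) - 4*5) = 7*(-351 - 20) = 7*(-371) = -2597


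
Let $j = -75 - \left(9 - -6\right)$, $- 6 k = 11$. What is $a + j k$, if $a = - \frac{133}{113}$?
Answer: $\frac{18512}{113} \approx 163.82$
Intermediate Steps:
$a = - \frac{133}{113}$ ($a = \left(-133\right) \frac{1}{113} = - \frac{133}{113} \approx -1.177$)
$k = - \frac{11}{6}$ ($k = \left(- \frac{1}{6}\right) 11 = - \frac{11}{6} \approx -1.8333$)
$j = -90$ ($j = -75 - \left(9 + 6\right) = -75 - 15 = -90$)
$a + j k = - \frac{133}{113} - -165 = - \frac{133}{113} + 165 = \frac{18512}{113}$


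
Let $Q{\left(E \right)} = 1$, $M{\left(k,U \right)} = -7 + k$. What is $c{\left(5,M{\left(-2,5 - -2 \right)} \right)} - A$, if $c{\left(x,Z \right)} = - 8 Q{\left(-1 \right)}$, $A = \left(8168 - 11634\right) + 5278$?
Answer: $-1820$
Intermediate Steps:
$A = 1812$ ($A = -3466 + 5278 = 1812$)
$c{\left(x,Z \right)} = -8$ ($c{\left(x,Z \right)} = \left(-8\right) 1 = -8$)
$c{\left(5,M{\left(-2,5 - -2 \right)} \right)} - A = -8 - 1812 = -1820$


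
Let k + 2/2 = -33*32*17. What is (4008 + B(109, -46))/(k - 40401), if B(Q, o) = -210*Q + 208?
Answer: 9337/29177 ≈ 0.32001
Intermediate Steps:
k = -17953 (k = -1 - 33*32*17 = -1 - 1056*17 = -1 - 17952 = -17953)
B(Q, o) = 208 - 210*Q
(4008 + B(109, -46))/(k - 40401) = (4008 + (208 - 210*109))/(-17953 - 40401) = (4008 + (208 - 22890))/(-58354) = (4008 - 22682)*(-1/58354) = -18674*(-1/58354) = 9337/29177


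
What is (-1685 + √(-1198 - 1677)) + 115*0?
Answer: -1685 + 5*I*√115 ≈ -1685.0 + 53.619*I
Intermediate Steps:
(-1685 + √(-1198 - 1677)) + 115*0 = (-1685 + √(-2875)) + 0 = (-1685 + 5*I*√115) + 0 = -1685 + 5*I*√115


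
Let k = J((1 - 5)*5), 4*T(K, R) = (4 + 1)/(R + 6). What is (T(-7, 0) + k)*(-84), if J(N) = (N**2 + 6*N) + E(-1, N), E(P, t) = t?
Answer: -43715/2 ≈ -21858.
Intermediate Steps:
T(K, R) = 5/(4*(6 + R)) (T(K, R) = ((4 + 1)/(R + 6))/4 = (5/(6 + R))/4 = 5/(4*(6 + R)))
J(N) = N**2 + 7*N (J(N) = (N**2 + 6*N) + N = N**2 + 7*N)
k = 260 (k = ((1 - 5)*5)*(7 + (1 - 5)*5) = (-4*5)*(7 - 4*5) = -20*(7 - 20) = -20*(-13) = 260)
(T(-7, 0) + k)*(-84) = (5/(4*(6 + 0)) + 260)*(-84) = ((5/4)/6 + 260)*(-84) = ((5/4)*(1/6) + 260)*(-84) = (5/24 + 260)*(-84) = (6245/24)*(-84) = -43715/2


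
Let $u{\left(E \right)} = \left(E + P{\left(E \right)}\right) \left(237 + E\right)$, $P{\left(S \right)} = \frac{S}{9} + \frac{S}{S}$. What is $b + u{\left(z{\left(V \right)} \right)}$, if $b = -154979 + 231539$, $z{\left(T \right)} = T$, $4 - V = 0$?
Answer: $\frac{700849}{9} \approx 77872.0$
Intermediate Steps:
$V = 4$ ($V = 4 - 0 = 4 + 0 = 4$)
$P{\left(S \right)} = 1 + \frac{S}{9}$ ($P{\left(S \right)} = S \frac{1}{9} + 1 = \frac{S}{9} + 1 = 1 + \frac{S}{9}$)
$u{\left(E \right)} = \left(1 + \frac{10 E}{9}\right) \left(237 + E\right)$ ($u{\left(E \right)} = \left(E + \left(1 + \frac{E}{9}\right)\right) \left(237 + E\right) = \left(1 + \frac{10 E}{9}\right) \left(237 + E\right)$)
$b = 76560$
$b + u{\left(z{\left(V \right)} \right)} = 76560 + \left(237 + \frac{10 \cdot 4^{2}}{9} + \frac{793}{3} \cdot 4\right) = 76560 + \left(237 + \frac{10}{9} \cdot 16 + \frac{3172}{3}\right) = 76560 + \left(237 + \frac{160}{9} + \frac{3172}{3}\right) = 76560 + \frac{11809}{9} = \frac{700849}{9}$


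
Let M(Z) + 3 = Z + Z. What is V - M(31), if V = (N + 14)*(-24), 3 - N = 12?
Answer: -179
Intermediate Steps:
M(Z) = -3 + 2*Z (M(Z) = -3 + (Z + Z) = -3 + 2*Z)
N = -9 (N = 3 - 1*12 = 3 - 12 = -9)
V = -120 (V = (-9 + 14)*(-24) = 5*(-24) = -120)
V - M(31) = -120 - (-3 + 2*31) = -120 - (-3 + 62) = -120 - 1*59 = -120 - 59 = -179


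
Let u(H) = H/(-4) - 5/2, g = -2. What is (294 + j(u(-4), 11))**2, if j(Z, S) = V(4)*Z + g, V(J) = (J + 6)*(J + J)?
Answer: 29584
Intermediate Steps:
V(J) = 2*J*(6 + J) (V(J) = (6 + J)*(2*J) = 2*J*(6 + J))
u(H) = -5/2 - H/4 (u(H) = H*(-1/4) - 5*1/2 = -H/4 - 5/2 = -5/2 - H/4)
j(Z, S) = -2 + 80*Z (j(Z, S) = (2*4*(6 + 4))*Z - 2 = (2*4*10)*Z - 2 = 80*Z - 2 = -2 + 80*Z)
(294 + j(u(-4), 11))**2 = (294 + (-2 + 80*(-5/2 - 1/4*(-4))))**2 = (294 + (-2 + 80*(-5/2 + 1)))**2 = (294 + (-2 + 80*(-3/2)))**2 = (294 + (-2 - 120))**2 = (294 - 122)**2 = 172**2 = 29584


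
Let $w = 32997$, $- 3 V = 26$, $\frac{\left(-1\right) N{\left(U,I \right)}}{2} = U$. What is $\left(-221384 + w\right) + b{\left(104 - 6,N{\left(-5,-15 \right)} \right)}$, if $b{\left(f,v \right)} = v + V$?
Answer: $- \frac{565157}{3} \approx -1.8839 \cdot 10^{5}$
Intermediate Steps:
$N{\left(U,I \right)} = - 2 U$
$V = - \frac{26}{3}$ ($V = \left(- \frac{1}{3}\right) 26 = - \frac{26}{3} \approx -8.6667$)
$b{\left(f,v \right)} = - \frac{26}{3} + v$ ($b{\left(f,v \right)} = v - \frac{26}{3} = - \frac{26}{3} + v$)
$\left(-221384 + w\right) + b{\left(104 - 6,N{\left(-5,-15 \right)} \right)} = \left(-221384 + 32997\right) - - \frac{4}{3} = -188387 + \left(- \frac{26}{3} + 10\right) = -188387 + \frac{4}{3} = - \frac{565157}{3}$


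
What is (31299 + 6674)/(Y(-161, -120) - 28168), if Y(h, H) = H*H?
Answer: -37973/13768 ≈ -2.7581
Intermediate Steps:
Y(h, H) = H²
(31299 + 6674)/(Y(-161, -120) - 28168) = (31299 + 6674)/((-120)² - 28168) = 37973/(14400 - 28168) = 37973/(-13768) = 37973*(-1/13768) = -37973/13768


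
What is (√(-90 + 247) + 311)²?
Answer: (311 + √157)² ≈ 1.0467e+5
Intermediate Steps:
(√(-90 + 247) + 311)² = (√157 + 311)² = (311 + √157)²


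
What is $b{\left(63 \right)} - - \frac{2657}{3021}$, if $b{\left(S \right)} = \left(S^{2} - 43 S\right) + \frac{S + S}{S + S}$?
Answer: $\frac{3812138}{3021} \approx 1261.9$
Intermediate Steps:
$b{\left(S \right)} = 1 + S^{2} - 43 S$ ($b{\left(S \right)} = \left(S^{2} - 43 S\right) + \frac{2 S}{2 S} = \left(S^{2} - 43 S\right) + 2 S \frac{1}{2 S} = \left(S^{2} - 43 S\right) + 1 = 1 + S^{2} - 43 S$)
$b{\left(63 \right)} - - \frac{2657}{3021} = \left(1 + 63^{2} - 2709\right) - - \frac{2657}{3021} = \left(1 + 3969 - 2709\right) - \left(-2657\right) \frac{1}{3021} = 1261 - - \frac{2657}{3021} = 1261 + \frac{2657}{3021} = \frac{3812138}{3021}$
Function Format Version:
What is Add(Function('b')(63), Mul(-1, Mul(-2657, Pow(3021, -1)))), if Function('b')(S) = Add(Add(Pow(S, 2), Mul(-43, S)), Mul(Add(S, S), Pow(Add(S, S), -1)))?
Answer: Rational(3812138, 3021) ≈ 1261.9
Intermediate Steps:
Function('b')(S) = Add(1, Pow(S, 2), Mul(-43, S)) (Function('b')(S) = Add(Add(Pow(S, 2), Mul(-43, S)), Mul(Mul(2, S), Pow(Mul(2, S), -1))) = Add(Add(Pow(S, 2), Mul(-43, S)), Mul(Mul(2, S), Mul(Rational(1, 2), Pow(S, -1)))) = Add(Add(Pow(S, 2), Mul(-43, S)), 1) = Add(1, Pow(S, 2), Mul(-43, S)))
Add(Function('b')(63), Mul(-1, Mul(-2657, Pow(3021, -1)))) = Add(Add(1, Pow(63, 2), Mul(-43, 63)), Mul(-1, Mul(-2657, Pow(3021, -1)))) = Add(Add(1, 3969, -2709), Mul(-1, Mul(-2657, Rational(1, 3021)))) = Add(1261, Mul(-1, Rational(-2657, 3021))) = Add(1261, Rational(2657, 3021)) = Rational(3812138, 3021)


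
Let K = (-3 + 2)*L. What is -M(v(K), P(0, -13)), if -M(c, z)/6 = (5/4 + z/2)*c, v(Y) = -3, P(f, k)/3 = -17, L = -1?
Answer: 873/2 ≈ 436.50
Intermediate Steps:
P(f, k) = -51 (P(f, k) = 3*(-17) = -51)
K = 1 (K = (-3 + 2)*(-1) = -1*(-1) = 1)
M(c, z) = -6*c*(5/4 + z/2) (M(c, z) = -6*(5/4 + z/2)*c = -6*c*(5/4 + z/2))
-M(v(K), P(0, -13)) = -(-3)*(-3)*(5 + 2*(-51))/2 = -(-3)*(-3)*(5 - 102)/2 = -(-3)*(-3)*(-97)/2 = -1*(-873/2) = 873/2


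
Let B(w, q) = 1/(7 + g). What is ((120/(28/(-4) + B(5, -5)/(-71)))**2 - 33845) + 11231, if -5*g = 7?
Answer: -4325552092374/193794241 ≈ -22320.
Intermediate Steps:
g = -7/5 (g = -1/5*7 = -7/5 ≈ -1.4000)
B(w, q) = 5/28 (B(w, q) = 1/(7 - 7/5) = 1/(28/5) = 5/28)
((120/(28/(-4) + B(5, -5)/(-71)))**2 - 33845) + 11231 = ((120/(28/(-4) + (5/28)/(-71)))**2 - 33845) + 11231 = ((120/(28*(-1/4) + (5/28)*(-1/71)))**2 - 33845) + 11231 = ((120/(-7 - 5/1988))**2 - 33845) + 11231 = ((120/(-13921/1988))**2 - 33845) + 11231 = ((120*(-1988/13921))**2 - 33845) + 11231 = ((-238560/13921)**2 - 33845) + 11231 = (56910873600/193794241 - 33845) + 11231 = -6502055213045/193794241 + 11231 = -4325552092374/193794241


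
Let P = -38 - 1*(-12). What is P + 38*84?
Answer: 3166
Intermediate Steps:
P = -26 (P = -38 + 12 = -26)
P + 38*84 = -26 + 38*84 = -26 + 3192 = 3166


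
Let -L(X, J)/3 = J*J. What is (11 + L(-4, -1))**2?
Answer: 64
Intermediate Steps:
L(X, J) = -3*J**2 (L(X, J) = -3*J*J = -3*J**2)
(11 + L(-4, -1))**2 = (11 - 3*(-1)**2)**2 = (11 - 3*1)**2 = (11 - 3)**2 = 8**2 = 64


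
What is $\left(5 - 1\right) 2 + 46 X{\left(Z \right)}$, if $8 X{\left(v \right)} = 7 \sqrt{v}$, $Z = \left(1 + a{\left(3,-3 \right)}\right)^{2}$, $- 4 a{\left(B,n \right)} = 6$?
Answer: $\frac{225}{8} \approx 28.125$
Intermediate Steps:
$a{\left(B,n \right)} = - \frac{3}{2}$ ($a{\left(B,n \right)} = \left(- \frac{1}{4}\right) 6 = - \frac{3}{2}$)
$Z = \frac{1}{4}$ ($Z = \left(1 - \frac{3}{2}\right)^{2} = \left(- \frac{1}{2}\right)^{2} = \frac{1}{4} \approx 0.25$)
$X{\left(v \right)} = \frac{7 \sqrt{v}}{8}$
$\left(5 - 1\right) 2 + 46 X{\left(Z \right)} = \left(5 - 1\right) 2 + 46 \frac{7}{8 \cdot 2} = 4 \cdot 2 + 46 \cdot \frac{7}{8} \cdot \frac{1}{2} = 8 + 46 \cdot \frac{7}{16} = 8 + \frac{161}{8} = \frac{225}{8}$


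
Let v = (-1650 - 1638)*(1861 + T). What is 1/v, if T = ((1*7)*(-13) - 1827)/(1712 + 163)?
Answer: -625/3822252872 ≈ -1.6352e-7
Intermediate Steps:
T = -1918/1875 (T = (7*(-13) - 1827)/1875 = (-91 - 1827)*(1/1875) = -1918*1/1875 = -1918/1875 ≈ -1.0229)
v = -3822252872/625 (v = (-1650 - 1638)*(1861 - 1918/1875) = -3288*3487457/1875 = -3822252872/625 ≈ -6.1156e+6)
1/v = 1/(-3822252872/625) = -625/3822252872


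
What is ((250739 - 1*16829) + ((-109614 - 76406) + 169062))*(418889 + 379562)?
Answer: 173225541352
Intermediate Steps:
((250739 - 1*16829) + ((-109614 - 76406) + 169062))*(418889 + 379562) = ((250739 - 16829) + (-186020 + 169062))*798451 = (233910 - 16958)*798451 = 216952*798451 = 173225541352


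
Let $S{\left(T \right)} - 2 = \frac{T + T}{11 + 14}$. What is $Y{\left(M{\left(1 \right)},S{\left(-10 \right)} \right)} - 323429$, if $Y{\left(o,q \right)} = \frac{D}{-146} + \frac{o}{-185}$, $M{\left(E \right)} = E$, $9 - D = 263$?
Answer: $- \frac{4367885223}{13505} \approx -3.2343 \cdot 10^{5}$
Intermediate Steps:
$D = -254$ ($D = 9 - 263 = -254$)
$S{\left(T \right)} = 2 + \frac{2 T}{25}$ ($S{\left(T \right)} = 2 + \frac{T + T}{11 + 14} = 2 + \frac{2 T}{25}$)
$Y{\left(o,q \right)} = \frac{127}{73} - \frac{o}{185}$ ($Y{\left(o,q \right)} = - \frac{254}{-146} + \frac{o}{-185} = \left(-254\right) \left(- \frac{1}{146}\right) + o \left(- \frac{1}{185}\right) = \frac{127}{73} - \frac{o}{185}$)
$Y{\left(M{\left(1 \right)},S{\left(-10 \right)} \right)} - 323429 = \left(\frac{127}{73} - \frac{1}{185}\right) - 323429 = \frac{23422}{13505} - 323429 = - \frac{4367885223}{13505}$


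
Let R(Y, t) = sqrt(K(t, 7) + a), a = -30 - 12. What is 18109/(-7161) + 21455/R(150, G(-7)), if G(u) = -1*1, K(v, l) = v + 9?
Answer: -2587/1023 - 21455*I*sqrt(34)/34 ≈ -2.5288 - 3679.5*I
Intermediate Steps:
a = -42
K(v, l) = 9 + v
G(u) = -1
R(Y, t) = sqrt(-33 + t) (R(Y, t) = sqrt((9 + t) - 42) = sqrt(-33 + t))
18109/(-7161) + 21455/R(150, G(-7)) = 18109/(-7161) + 21455/(sqrt(-33 - 1)) = 18109*(-1/7161) + 21455/(sqrt(-34)) = -2587/1023 + 21455/((I*sqrt(34))) = -2587/1023 + 21455*(-I*sqrt(34)/34) = -2587/1023 - 21455*I*sqrt(34)/34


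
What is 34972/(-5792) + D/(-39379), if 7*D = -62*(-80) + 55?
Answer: -2417295899/399145544 ≈ -6.0562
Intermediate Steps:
D = 5015/7 (D = (-62*(-80) + 55)/7 = (4960 + 55)/7 = (⅐)*5015 = 5015/7 ≈ 716.43)
34972/(-5792) + D/(-39379) = 34972/(-5792) + (5015/7)/(-39379) = 34972*(-1/5792) + (5015/7)*(-1/39379) = -8743/1448 - 5015/275653 = -2417295899/399145544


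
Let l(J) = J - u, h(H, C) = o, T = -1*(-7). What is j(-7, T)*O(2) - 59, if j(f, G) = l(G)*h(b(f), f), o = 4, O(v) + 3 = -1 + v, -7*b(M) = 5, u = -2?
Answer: -131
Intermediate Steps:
b(M) = -5/7 (b(M) = -⅐*5 = -5/7)
T = 7
O(v) = -4 + v (O(v) = -3 + (-1 + v) = -4 + v)
h(H, C) = 4
l(J) = 2 + J (l(J) = J - 1*(-2) = J + 2 = 2 + J)
j(f, G) = 8 + 4*G (j(f, G) = (2 + G)*4 = 8 + 4*G)
j(-7, T)*O(2) - 59 = (8 + 4*7)*(-4 + 2) - 59 = (8 + 28)*(-2) - 59 = 36*(-2) - 59 = -72 - 59 = -131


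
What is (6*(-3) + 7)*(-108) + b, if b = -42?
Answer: 1146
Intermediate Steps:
(6*(-3) + 7)*(-108) + b = (6*(-3) + 7)*(-108) - 42 = (-18 + 7)*(-108) - 42 = -11*(-108) - 42 = 1188 - 42 = 1146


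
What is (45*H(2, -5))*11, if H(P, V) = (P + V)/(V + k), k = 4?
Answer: 1485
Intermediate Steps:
H(P, V) = (P + V)/(4 + V) (H(P, V) = (P + V)/(V + 4) = (P + V)/(4 + V))
(45*H(2, -5))*11 = (45*((2 - 5)/(4 - 5)))*11 = (45*(-3/(-1)))*11 = (45*(-1*(-3)))*11 = (45*3)*11 = 135*11 = 1485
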